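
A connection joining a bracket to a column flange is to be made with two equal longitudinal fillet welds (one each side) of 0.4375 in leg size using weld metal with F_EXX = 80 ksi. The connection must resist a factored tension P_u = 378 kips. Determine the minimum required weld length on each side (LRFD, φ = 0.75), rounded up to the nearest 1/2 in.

Throat t_e = 0.707 × 0.4375 = 0.3093 in.
φr_n = 0.75 × 0.6 × 80 × 0.3093 = 11.14 kips/in.
L_req = P_u / φr_n = 378 / 11.14 = 33.95 in total.
Per side: 33.95 / 2 = 16.97 in.
Round up → use L = 17 in on each side.

L = 17 in on each side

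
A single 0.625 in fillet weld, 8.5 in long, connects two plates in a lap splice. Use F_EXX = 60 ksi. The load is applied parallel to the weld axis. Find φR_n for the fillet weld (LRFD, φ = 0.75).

φR_n ≈ 101 kip

Effective throat t_e = 0.707 × 0.625 = 0.4419 in.
Total length L = 8.5 in; A_we = 0.4419 × 8.5 = 3.756 in².
F_nw = 0.6 F_EXX = 0.6 × 60 = 36 ksi.
φR_n = 0.75 × 36 × 3.756 = 101.4 kip.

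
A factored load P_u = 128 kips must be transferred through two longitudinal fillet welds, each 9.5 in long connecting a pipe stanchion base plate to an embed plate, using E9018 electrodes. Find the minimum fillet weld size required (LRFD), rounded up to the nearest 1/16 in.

w = 1/4 in

E90XX → F_EXX = 90 ksi.
Total weld length L = 19 in.
Required throat t_e = P_u / (φ × 0.6 F_EXX × L) = 128 / (0.75 × 0.6 × 90 × 19) = 0.1663 in.
Required leg w = t_e / 0.707 = 0.2353 in → use 1/4 in.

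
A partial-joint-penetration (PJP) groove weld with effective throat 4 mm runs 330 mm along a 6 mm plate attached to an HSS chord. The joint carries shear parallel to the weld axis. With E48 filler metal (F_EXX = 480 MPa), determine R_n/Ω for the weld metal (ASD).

R_n/Ω ≈ 190 kN

Effective throat (given) t_e = 4 mm.
A_we = 4 × 330 = 1320 mm².
F_nw = 0.6 F_EXX = 288 MPa.
R_n/Ω = (288 × 1320) / 2.0 × 10⁻³ = 190.1 kN.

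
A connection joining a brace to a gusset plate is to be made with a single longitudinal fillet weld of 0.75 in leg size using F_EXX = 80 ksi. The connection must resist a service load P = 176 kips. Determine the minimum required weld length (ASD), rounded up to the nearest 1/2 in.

Throat t_e = 0.707 × 0.75 = 0.5302 in.
r_n/Ω = (0.6 × 80 × 0.5302) / 2.0 = 12.73 kip/in.
L_req = P / (r_n/Ω) = 176 / 12.73 = 13.83 in total.
Round up → use L = 14 in.

L = 14 in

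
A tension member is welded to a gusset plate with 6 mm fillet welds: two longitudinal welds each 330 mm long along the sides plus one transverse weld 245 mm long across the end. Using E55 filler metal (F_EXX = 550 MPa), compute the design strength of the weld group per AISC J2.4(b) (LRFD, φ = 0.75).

t_e = 0.707 × 6 = 4.242 mm.
R_nwl = 0.6 × 550 × 4.242 × 660 × 10⁻³ = 923.9 kN (longitudinal, 2 welds).
R_nwt = 0.6 × 550 × 4.242 × 245 × 10⁻³ = 343 kN (transverse, base value).
(i) R_nwl + R_nwt = 1267 kN; (ii) 0.85 R_nwl + 1.5 R_nwt = 1300 kN.
R_n = max = 1300 kN [governs: (ii)]; φR_n = 974.8 kN.

φR_n ≈ 975 kN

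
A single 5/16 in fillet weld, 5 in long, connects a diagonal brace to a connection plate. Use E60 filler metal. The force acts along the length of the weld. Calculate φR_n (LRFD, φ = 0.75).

φR_n ≈ 29.8 kip

E60XX → F_EXX = 60 ksi.
Effective throat t_e = 0.707 × 0.3125 = 0.2209 in.
Total length L = 5 in; A_we = 0.2209 × 5 = 1.105 in².
F_nw = 0.6 F_EXX = 0.6 × 60 = 36 ksi.
φR_n = 0.75 × 36 × 1.105 = 29.83 kip.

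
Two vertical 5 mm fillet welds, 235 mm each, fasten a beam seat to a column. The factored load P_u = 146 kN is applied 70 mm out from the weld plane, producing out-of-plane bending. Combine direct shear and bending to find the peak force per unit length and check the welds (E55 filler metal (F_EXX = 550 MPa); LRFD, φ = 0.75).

f_max ≈ 636 N/mm; adequate

L_w = 2 × 235 = 470 mm; section modulus (unit throat) S = 2 × L²/6 = 18410 mm².
Direct shear f_v = P/L_w = 146×10³/470 = 310.6 N/mm.
Moment M = P × e = 146×10³ × 70 = 10220000 N·mm; bending f_b = M/S = 555.2 N/mm.
f_max = √(f_v² + f_b²) = √(310.6² + 555.2²) = 636.2 N/mm.
φr_n = 0.75 × 0.6 × 550 × (0.707 × 5) = 874.9 N/mm → adequate.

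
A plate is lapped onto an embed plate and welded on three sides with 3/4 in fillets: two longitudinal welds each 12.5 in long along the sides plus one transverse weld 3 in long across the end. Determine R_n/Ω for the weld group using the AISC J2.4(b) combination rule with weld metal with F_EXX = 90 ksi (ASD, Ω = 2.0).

t_e = 0.707 × 0.75 = 0.5302 in.
R_nwl = 0.6 × 90 × 0.5302 × 25 = 715.8 kips (longitudinal, 2 welds).
R_nwt = 0.6 × 90 × 0.5302 × 3 = 85.9 kips (transverse, base value).
(i) R_nwl + R_nwt = 801.7 kips; (ii) 0.85 R_nwl + 1.5 R_nwt = 737.3 kips.
R_n = max = 801.7 kips [governs: (i)]; R_n/Ω = 400.9 kips.

R_n/Ω ≈ 401 kips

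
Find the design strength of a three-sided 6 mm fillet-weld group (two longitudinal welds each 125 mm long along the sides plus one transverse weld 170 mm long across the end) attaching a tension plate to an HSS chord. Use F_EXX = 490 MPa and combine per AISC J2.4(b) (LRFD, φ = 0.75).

t_e = 0.707 × 6 = 4.242 mm.
R_nwl = 0.6 × 490 × 4.242 × 250 × 10⁻³ = 311.8 kN (longitudinal, 2 welds).
R_nwt = 0.6 × 490 × 4.242 × 170 × 10⁻³ = 212 kN (transverse, base value).
(i) R_nwl + R_nwt = 523.8 kN; (ii) 0.85 R_nwl + 1.5 R_nwt = 583 kN.
R_n = max = 583 kN [governs: (ii)]; φR_n = 437.3 kN.

φR_n ≈ 437 kN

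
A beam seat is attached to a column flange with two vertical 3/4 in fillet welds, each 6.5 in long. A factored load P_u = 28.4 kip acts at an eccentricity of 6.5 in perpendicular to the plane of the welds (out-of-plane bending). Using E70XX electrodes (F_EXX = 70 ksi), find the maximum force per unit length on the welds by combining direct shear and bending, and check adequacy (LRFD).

L_w = 2 × 6.5 = 13 in; section modulus (unit throat) S = 2 × L²/6 = 14.08 in².
Direct shear f_v = P/L_w = 28.4/13 = 2.185 kip/in.
Moment M = P × e = 28.4 × 6.5 = 184.6 kip·in; bending f_b = M/S = 13.11 kip/in.
f_max = √(f_v² + f_b²) = √(2.185² + 13.11²) = 13.29 kip/in.
φr_n = 0.75 × 0.6 × 70 × (0.707 × 0.75) = 16.7 kip/in → adequate.

f_max ≈ 13.3 kip/in; adequate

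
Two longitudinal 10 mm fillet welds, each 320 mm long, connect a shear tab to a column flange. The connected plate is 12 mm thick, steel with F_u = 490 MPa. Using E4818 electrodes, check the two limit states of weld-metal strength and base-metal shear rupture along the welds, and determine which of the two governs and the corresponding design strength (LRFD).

E48XX → F_EXX = 480 MPa.
t_e = 0.707 × 10 = 7.07 mm; L = 640 mm.
Weld metal: φR_n = 0.75 × 0.6 × 480 × 7.07 × 640 × 10⁻³ = 977.4 kN.
Base metal (shear rupture): φR_n = 0.75 × 0.6 × 490 × 12 × 640 × 10⁻³ = 1693 kN.
Governing: weld metal.

φR_n ≈ 977 kN (weld metal governs)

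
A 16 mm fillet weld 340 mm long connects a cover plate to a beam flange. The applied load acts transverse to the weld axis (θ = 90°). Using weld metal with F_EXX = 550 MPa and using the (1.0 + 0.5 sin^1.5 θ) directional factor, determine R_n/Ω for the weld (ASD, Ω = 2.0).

R_n/Ω ≈ 952 kN

t_e = 0.707 × 16 = 11.31 mm; A_we = 11.31 × 340 = 3846 mm².
Directional factor: 1.0 + 0.5 sin^1.5(90°) = 1.5.
F_nw = 0.6 × 550 × 1.5 = 495 MPa.
R_n/Ω = (495 × 3846) / 2.0 × 10⁻³ = 951.9 kN.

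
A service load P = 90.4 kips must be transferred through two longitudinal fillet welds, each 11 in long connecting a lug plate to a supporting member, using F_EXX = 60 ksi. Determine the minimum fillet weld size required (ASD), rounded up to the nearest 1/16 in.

w = 3/8 in

Total weld length L = 22 in.
Required throat t_e = P × Ω / (0.6 F_EXX × L) = 90.4 × 2.0 / (0.6 × 60 × 22) = 0.2283 in.
Required leg w = t_e / 0.707 = 0.3229 in → use 3/8 in.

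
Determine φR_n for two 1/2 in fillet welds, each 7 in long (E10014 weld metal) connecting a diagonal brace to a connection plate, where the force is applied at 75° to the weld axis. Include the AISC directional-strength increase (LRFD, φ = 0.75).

E100XX → F_EXX = 100 ksi.
t_e = 0.707 × 0.5 = 0.3535 in; A_we = 0.3535 × 14 = 4.949 in².
Directional factor: 1.0 + 0.5 sin^1.5(75°) = 1.475.
F_nw = 0.6 × 100 × 1.475 = 88.48 ksi.
φR_n = 0.75 × 88.48 × 4.949 = 328.4 kip.

φR_n ≈ 328 kip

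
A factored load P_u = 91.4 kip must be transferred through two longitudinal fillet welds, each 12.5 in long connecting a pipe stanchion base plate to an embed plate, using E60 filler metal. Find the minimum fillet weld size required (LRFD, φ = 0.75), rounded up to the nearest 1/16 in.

E60XX → F_EXX = 60 ksi.
Total weld length L = 25 in.
Required throat t_e = P_u / (φ × 0.6 F_EXX × L) = 91.4 / (0.75 × 0.6 × 60 × 25) = 0.1354 in.
Required leg w = t_e / 0.707 = 0.1915 in → use 1/4 in.

w = 1/4 in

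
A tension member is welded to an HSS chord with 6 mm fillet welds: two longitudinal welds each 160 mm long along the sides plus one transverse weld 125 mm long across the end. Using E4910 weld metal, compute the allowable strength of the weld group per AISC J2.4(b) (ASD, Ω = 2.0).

E49XX → F_EXX = 490 MPa.
t_e = 0.707 × 6 = 4.242 mm.
R_nwl = 0.6 × 490 × 4.242 × 320 × 10⁻³ = 399.1 kN (longitudinal, 2 welds).
R_nwt = 0.6 × 490 × 4.242 × 125 × 10⁻³ = 155.9 kN (transverse, base value).
(i) R_nwl + R_nwt = 555 kN; (ii) 0.85 R_nwl + 1.5 R_nwt = 573.1 kN.
R_n = max = 573.1 kN [governs: (ii)]; R_n/Ω = 286.5 kN.

R_n/Ω ≈ 287 kN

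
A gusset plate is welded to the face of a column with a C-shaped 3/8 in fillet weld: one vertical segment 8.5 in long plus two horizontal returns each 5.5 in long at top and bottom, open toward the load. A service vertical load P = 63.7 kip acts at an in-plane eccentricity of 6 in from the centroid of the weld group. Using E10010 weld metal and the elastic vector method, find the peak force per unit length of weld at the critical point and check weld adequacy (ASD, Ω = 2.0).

E100XX → F_EXX = 100 ksi.
Total weld length L_w = 19.5 in. Treat welds as unit-width lines.
Centroid: x̄ = 2×5.5×2.75 / 19.5 = 1.551 in from the vertical weld.
Polar moment about centroid: J = I_x + I_y = [8.5³/12 + 2×5.5×4.25²] + [8.5×1.551² + 2(5.5³/12 + 5.5×1.199²)] = 313.9 in³.
Direct shear f_v = P/L_w = 63.7 / 19.5 = 3.267 kip/in (vertical).
Torsion M = P·e = 63.7 × 6 = 382.2 kip·in.
Critical point at (x, y) = (3.949, 4.25) from centroid. f_tx = M·y/J = 5.175 kip/in; f_ty = M·x/J = 4.809 kip/in.
Resultant f_max = √[f_tx² + (f_v + f_ty)²] = √[5.175² + (3.267 + 4.809)²] = 9.591 kip/in.
Capacity per unit length: r_n/Ω = (1/2.0) × 0.6 × 100 × (0.707 × 0.375) = 7.954 kip/in.
9.591 > 7.954 → NOT adequate.

f_max ≈ 9.59 kip/in; NOT adequate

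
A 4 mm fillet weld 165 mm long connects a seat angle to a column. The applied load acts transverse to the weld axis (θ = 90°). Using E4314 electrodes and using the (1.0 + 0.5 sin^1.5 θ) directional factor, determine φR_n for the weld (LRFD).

E43XX → F_EXX = 430 MPa.
t_e = 0.707 × 4 = 2.828 mm; A_we = 2.828 × 165 = 466.6 mm².
Directional factor: 1.0 + 0.5 sin^1.5(90°) = 1.5.
F_nw = 0.6 × 430 × 1.5 = 387 MPa.
φR_n = 0.75 × 387 × 466.6 × 10⁻³ = 135.4 kN.

φR_n ≈ 135 kN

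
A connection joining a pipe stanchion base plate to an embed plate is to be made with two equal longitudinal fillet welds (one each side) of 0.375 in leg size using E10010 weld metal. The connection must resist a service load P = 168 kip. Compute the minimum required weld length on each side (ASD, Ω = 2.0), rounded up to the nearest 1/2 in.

E100XX → F_EXX = 100 ksi.
Throat t_e = 0.707 × 0.375 = 0.2651 in.
r_n/Ω = (0.6 × 100 × 0.2651) / 2.0 = 7.954 kip/in.
L_req = P / (r_n/Ω) = 168 / 7.954 = 21.12 in total.
Per side: 21.12 / 2 = 10.56 in.
Round up → use L = 11 in on each side.

L = 11 in on each side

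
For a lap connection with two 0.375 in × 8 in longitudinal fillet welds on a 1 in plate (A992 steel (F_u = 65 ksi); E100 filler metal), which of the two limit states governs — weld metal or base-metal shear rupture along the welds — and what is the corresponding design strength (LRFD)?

φR_n ≈ 191 kip (weld metal governs)

E100XX → F_EXX = 100 ksi.
t_e = 0.707 × 0.375 = 0.2651 in; L = 16 in.
Weld metal: φR_n = 0.75 × 0.6 × 100 × 0.2651 × 16 = 190.9 kip.
Base metal (shear rupture): φR_n = 0.75 × 0.6 × 65 × 1 × 16 = 468 kip.
Governing: weld metal.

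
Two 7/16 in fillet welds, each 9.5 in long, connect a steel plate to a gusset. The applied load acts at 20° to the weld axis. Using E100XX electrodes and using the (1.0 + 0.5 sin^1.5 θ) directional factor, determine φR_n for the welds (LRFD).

φR_n ≈ 291 kips

E100XX → F_EXX = 100 ksi.
t_e = 0.707 × 0.4375 = 0.3093 in; A_we = 0.3093 × 19 = 5.877 in².
Directional factor: 1.0 + 0.5 sin^1.5(20°) = 1.1.
F_nw = 0.6 × 100 × 1.1 = 66 ksi.
φR_n = 0.75 × 66 × 5.877 = 290.9 kips.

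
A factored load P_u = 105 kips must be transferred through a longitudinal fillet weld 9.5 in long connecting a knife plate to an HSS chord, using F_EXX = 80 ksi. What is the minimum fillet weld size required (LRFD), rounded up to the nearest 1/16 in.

Total weld length L = 9.5 in.
Required throat t_e = P_u / (φ × 0.6 F_EXX × L) = 105 / (0.75 × 0.6 × 80 × 9.5) = 0.307 in.
Required leg w = t_e / 0.707 = 0.4343 in → use 7/16 in.

w = 7/16 in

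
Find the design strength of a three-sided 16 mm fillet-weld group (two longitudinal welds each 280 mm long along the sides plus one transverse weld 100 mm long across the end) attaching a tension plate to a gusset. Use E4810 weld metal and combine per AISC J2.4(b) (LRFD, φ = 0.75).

E48XX → F_EXX = 480 MPa.
t_e = 0.707 × 16 = 11.31 mm.
R_nwl = 0.6 × 480 × 11.31 × 560 × 10⁻³ = 1824 kN (longitudinal, 2 welds).
R_nwt = 0.6 × 480 × 11.31 × 100 × 10⁻³ = 325.8 kN (transverse, base value).
(i) R_nwl + R_nwt = 2150 kN; (ii) 0.85 R_nwl + 1.5 R_nwt = 2039 kN.
R_n = max = 2150 kN [governs: (i)]; φR_n = 1613 kN.

φR_n ≈ 1610 kN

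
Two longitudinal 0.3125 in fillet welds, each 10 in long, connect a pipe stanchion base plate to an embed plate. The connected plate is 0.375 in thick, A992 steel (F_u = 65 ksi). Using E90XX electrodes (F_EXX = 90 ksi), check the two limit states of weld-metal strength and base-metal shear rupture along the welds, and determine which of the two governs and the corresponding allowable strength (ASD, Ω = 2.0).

t_e = 0.707 × 0.3125 = 0.2209 in; L = 20 in.
Weld metal: R_n/Ω = (1/2.0) × 0.6 × 90 × 0.2209 × 20 = 119.3 kips.
Base metal (shear rupture): R_n/Ω = (1/2.0) × 0.6 × 65 × 0.375 × 20 = 146.2 kips.
Governing: weld metal.

R_n/Ω ≈ 119 kips (weld metal governs)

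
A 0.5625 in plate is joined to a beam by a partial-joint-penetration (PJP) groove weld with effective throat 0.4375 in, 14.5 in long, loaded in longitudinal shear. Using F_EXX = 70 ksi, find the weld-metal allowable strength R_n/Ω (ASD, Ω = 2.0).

R_n/Ω ≈ 133 kips

Effective throat (given) t_e = 0.4375 in.
A_we = 0.4375 × 14.5 = 6.344 in².
F_nw = 0.6 F_EXX = 42 ksi.
R_n/Ω = (42 × 6.344) / 2.0 = 133.2 kips.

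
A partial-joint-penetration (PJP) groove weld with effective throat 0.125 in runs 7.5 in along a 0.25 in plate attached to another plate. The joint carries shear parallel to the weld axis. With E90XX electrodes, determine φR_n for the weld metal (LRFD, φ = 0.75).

φR_n ≈ 38 kips

E90XX → F_EXX = 90 ksi.
Effective throat (given) t_e = 0.125 in.
A_we = 0.125 × 7.5 = 0.9375 in².
F_nw = 0.6 F_EXX = 54 ksi.
φR_n = 0.75 × 54 × 0.9375 = 37.97 kips.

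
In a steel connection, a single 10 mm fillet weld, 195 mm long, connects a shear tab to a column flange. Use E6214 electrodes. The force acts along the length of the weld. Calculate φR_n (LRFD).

φR_n ≈ 385 kN

E62XX → F_EXX = 620 MPa.
Effective throat t_e = 0.707 × 10 = 7.07 mm.
Total length L = 195 mm; A_we = 7.07 × 195 = 1379 mm².
F_nw = 0.6 F_EXX = 0.6 × 620 = 372 MPa.
φR_n = 0.75 × 372 × 1379 × 10⁻³ = 384.6 kN.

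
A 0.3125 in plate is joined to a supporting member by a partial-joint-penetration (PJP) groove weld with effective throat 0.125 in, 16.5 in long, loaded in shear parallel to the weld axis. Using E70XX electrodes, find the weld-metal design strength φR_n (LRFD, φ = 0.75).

E70XX → F_EXX = 70 ksi.
Effective throat (given) t_e = 0.125 in.
A_we = 0.125 × 16.5 = 2.062 in².
F_nw = 0.6 F_EXX = 42 ksi.
φR_n = 0.75 × 42 × 2.062 = 64.97 kips.

φR_n ≈ 65 kips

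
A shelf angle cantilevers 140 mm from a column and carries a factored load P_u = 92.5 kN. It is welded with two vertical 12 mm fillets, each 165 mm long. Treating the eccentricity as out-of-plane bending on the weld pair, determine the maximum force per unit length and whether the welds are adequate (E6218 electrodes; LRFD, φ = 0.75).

E62XX → F_EXX = 620 MPa.
L_w = 2 × 165 = 330 mm; section modulus (unit throat) S = 2 × L²/6 = 9075 mm².
Direct shear f_v = P/L_w = 92.5×10³/330 = 280.3 N/mm.
Moment M = P × e = 92.5×10³ × 140 = 12950000 N·mm; bending f_b = M/S = 1427 N/mm.
f_max = √(f_v² + f_b²) = √(280.3² + 1427²) = 1454 N/mm.
φr_n = 0.75 × 0.6 × 620 × (0.707 × 12) = 2367 N/mm → adequate.

f_max ≈ 1450 N/mm; adequate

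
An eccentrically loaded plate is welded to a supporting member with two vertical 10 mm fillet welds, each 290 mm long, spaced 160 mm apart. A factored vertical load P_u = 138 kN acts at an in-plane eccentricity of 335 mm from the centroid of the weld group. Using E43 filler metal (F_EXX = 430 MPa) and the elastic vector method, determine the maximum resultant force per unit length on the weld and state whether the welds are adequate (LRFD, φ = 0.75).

f_max ≈ 1120 N/mm; adequate

Total weld length L_w = 580 mm. Treat welds as unit-width lines.
Polar moment about centroid: J = 2[d³/12 + d(b/2)²] = 2[290³/12 + 290×80²] = 7777000 mm³.
Direct shear f_v = P/L_w = 138×10³ / 580 = 237.9 N/mm (vertical).
Torsion M = P·e = 138×10³ × 335 = 46230000 N·mm.
Critical point at (x, y) = (80, 145) from centroid. f_tx = M·y/J = 862 N/mm; f_ty = M·x/J = 475.6 N/mm.
Resultant f_max = √[f_tx² + (f_v + f_ty)²] = √[862² + (237.9 + 475.6)²] = 1119 N/mm.
Capacity per unit length: φr_n = 0.75 × 0.6 × 430 × (0.707 × 10) = 1368 N/mm.
1119 ≤ 1368 → adequate.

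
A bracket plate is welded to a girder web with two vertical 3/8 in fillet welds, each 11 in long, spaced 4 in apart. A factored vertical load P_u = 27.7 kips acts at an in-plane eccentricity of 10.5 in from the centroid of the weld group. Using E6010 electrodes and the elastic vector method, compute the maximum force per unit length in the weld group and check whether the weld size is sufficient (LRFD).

f_max ≈ 6.04 kip/in; adequate

E60XX → F_EXX = 60 ksi.
Total weld length L_w = 22 in. Treat welds as unit-width lines.
Polar moment about centroid: J = 2[d³/12 + d(b/2)²] = 2[11³/12 + 11×2²] = 309.8 in³.
Direct shear f_v = P/L_w = 27.7 / 22 = 1.259 kip/in (vertical).
Torsion M = P·e = 27.7 × 10.5 = 290.85 kip·in.
Critical point at (x, y) = (2, 5.5) from centroid. f_tx = M·y/J = 5.163 kip/in; f_ty = M·x/J = 1.877 kip/in.
Resultant f_max = √[f_tx² + (f_v + f_ty)²] = √[5.163² + (1.259 + 1.877)²] = 6.041 kip/in.
Capacity per unit length: φr_n = 0.75 × 0.6 × 60 × (0.707 × 0.375) = 7.158 kip/in.
6.041 ≤ 7.158 → adequate.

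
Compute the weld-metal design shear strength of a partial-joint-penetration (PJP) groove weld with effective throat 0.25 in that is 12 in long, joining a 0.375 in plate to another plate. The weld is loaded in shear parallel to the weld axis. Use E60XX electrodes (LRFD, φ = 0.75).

E60XX → F_EXX = 60 ksi.
Effective throat (given) t_e = 0.25 in.
A_we = 0.25 × 12 = 3 in².
F_nw = 0.6 F_EXX = 36 ksi.
φR_n = 0.75 × 36 × 3 = 81 kip.

φR_n ≈ 81 kip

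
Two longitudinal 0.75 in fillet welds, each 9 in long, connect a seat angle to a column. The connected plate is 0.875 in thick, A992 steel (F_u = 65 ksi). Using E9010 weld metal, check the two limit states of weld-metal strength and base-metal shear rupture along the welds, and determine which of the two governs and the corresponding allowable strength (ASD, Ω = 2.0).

R_n/Ω ≈ 258 kip (weld metal governs)

E90XX → F_EXX = 90 ksi.
t_e = 0.707 × 0.75 = 0.5302 in; L = 18 in.
Weld metal: R_n/Ω = (1/2.0) × 0.6 × 90 × 0.5302 × 18 = 257.7 kip.
Base metal (shear rupture): R_n/Ω = (1/2.0) × 0.6 × 65 × 0.875 × 18 = 307.1 kip.
Governing: weld metal.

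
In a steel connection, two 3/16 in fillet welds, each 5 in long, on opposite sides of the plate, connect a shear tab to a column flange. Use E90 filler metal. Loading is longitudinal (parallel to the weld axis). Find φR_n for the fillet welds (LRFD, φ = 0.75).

φR_n ≈ 53.7 kip

E90XX → F_EXX = 90 ksi.
Effective throat t_e = 0.707 × 0.1875 = 0.1326 in.
Total length L = 10 in; A_we = 0.1326 × 10 = 1.326 in².
F_nw = 0.6 F_EXX = 0.6 × 90 = 54 ksi.
φR_n = 0.75 × 54 × 1.326 = 53.69 kip.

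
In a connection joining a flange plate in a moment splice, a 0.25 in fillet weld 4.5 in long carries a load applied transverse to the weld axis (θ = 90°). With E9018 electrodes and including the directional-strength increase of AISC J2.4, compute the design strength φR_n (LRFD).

E90XX → F_EXX = 90 ksi.
t_e = 0.707 × 0.25 = 0.1767 in; A_we = 0.1767 × 4.5 = 0.7954 in².
Directional factor: 1.0 + 0.5 sin^1.5(90°) = 1.5.
F_nw = 0.6 × 90 × 1.5 = 81 ksi.
φR_n = 0.75 × 81 × 0.7954 = 48.32 kips.

φR_n ≈ 48.3 kips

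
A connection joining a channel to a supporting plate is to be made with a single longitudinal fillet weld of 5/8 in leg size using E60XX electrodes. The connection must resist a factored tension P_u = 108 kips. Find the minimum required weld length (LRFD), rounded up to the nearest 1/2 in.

L = 9.5 in

E60XX → F_EXX = 60 ksi.
Throat t_e = 0.707 × 0.625 = 0.4419 in.
φr_n = 0.75 × 0.6 × 60 × 0.4419 = 11.93 kips/in.
L_req = P_u / φr_n = 108 / 11.93 = 9.052 in total.
Round up → use L = 9.5 in.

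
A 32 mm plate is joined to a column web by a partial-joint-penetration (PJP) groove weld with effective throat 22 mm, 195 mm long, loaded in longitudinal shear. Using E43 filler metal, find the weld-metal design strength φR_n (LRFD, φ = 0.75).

φR_n ≈ 830 kN

E43XX → F_EXX = 430 MPa.
Effective throat (given) t_e = 22 mm.
A_we = 22 × 195 = 4290 mm².
F_nw = 0.6 F_EXX = 258 MPa.
φR_n = 0.75 × 258 × 4290 × 10⁻³ = 830.1 kN.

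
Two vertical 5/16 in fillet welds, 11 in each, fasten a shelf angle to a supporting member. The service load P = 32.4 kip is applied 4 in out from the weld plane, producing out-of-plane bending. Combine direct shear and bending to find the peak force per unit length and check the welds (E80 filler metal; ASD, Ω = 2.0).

f_max ≈ 3.53 kip/in; adequate

E80XX → F_EXX = 80 ksi.
L_w = 2 × 11 = 22 in; section modulus (unit throat) S = 2 × L²/6 = 40.33 in².
Direct shear f_v = P/L_w = 32.4/22 = 1.473 kip/in.
Moment M = P × e = 32.4 × 4 = 129.6 kip·in; bending f_b = M/S = 3.213 kip/in.
f_max = √(f_v² + f_b²) = √(1.473² + 3.213²) = 3.535 kip/in.
r_n/Ω = (1/2.0) × 0.6 × 80 × (0.707 × 0.3125) = 5.302 kip/in → adequate.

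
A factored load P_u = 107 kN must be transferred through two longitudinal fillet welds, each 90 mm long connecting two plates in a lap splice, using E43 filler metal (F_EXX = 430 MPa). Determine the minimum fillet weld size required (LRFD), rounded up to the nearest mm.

w = 5 mm

Total weld length L = 180 mm.
Required throat t_e = P_u / (φ × 0.6 F_EXX × L) = 107 / (0.75 × 0.6 × 430 × 180 × 10⁻³) = 3.072 mm.
Required leg w = t_e / 0.707 = 4.345 mm → use 5 mm.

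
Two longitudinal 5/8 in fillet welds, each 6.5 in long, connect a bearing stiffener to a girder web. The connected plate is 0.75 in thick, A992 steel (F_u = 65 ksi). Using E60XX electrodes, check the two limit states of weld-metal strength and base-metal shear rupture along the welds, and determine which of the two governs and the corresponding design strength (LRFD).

φR_n ≈ 155 kips (weld metal governs)

E60XX → F_EXX = 60 ksi.
t_e = 0.707 × 0.625 = 0.4419 in; L = 13 in.
Weld metal: φR_n = 0.75 × 0.6 × 60 × 0.4419 × 13 = 155.1 kips.
Base metal (shear rupture): φR_n = 0.75 × 0.6 × 65 × 0.75 × 13 = 285.2 kips.
Governing: weld metal.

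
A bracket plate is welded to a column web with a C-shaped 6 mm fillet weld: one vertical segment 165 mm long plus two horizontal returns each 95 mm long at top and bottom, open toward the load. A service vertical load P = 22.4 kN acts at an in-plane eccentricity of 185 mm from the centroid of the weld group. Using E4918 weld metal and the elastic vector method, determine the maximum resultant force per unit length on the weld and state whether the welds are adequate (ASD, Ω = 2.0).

E49XX → F_EXX = 490 MPa.
Total weld length L_w = 355 mm. Treat welds as unit-width lines.
Centroid: x̄ = 2×95×47.5 / 355 = 25.42 mm from the vertical weld.
Polar moment about centroid: J = I_x + I_y = [165³/12 + 2×95×82.5²] + [165×25.42² + 2(95³/12 + 95×22.08²)] = 2010000 mm³.
Direct shear f_v = P/L_w = 22.4×10³ / 355 = 63.1 N/mm (vertical).
Torsion M = P·e = 22.4×10³ × 185 = 4144000 N·mm.
Critical point at (x, y) = (69.58, 82.5) from centroid. f_tx = M·y/J = 170.1 N/mm; f_ty = M·x/J = 143.5 N/mm.
Resultant f_max = √[f_tx² + (f_v + f_ty)²] = √[170.1² + (63.1 + 143.5)²] = 267.6 N/mm.
Capacity per unit length: r_n/Ω = (1/2.0) × 0.6 × 490 × (0.707 × 6) = 623.6 N/mm.
267.6 ≤ 623.6 → adequate.

f_max ≈ 268 N/mm; adequate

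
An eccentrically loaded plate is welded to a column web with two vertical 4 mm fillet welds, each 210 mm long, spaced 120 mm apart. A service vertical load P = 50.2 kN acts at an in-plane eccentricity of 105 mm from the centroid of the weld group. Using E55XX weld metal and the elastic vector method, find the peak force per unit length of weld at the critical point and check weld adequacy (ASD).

f_max ≈ 287 N/mm; adequate

E55XX → F_EXX = 550 MPa.
Total weld length L_w = 420 mm. Treat welds as unit-width lines.
Polar moment about centroid: J = 2[d³/12 + d(b/2)²] = 2[210³/12 + 210×60²] = 3056000 mm³.
Direct shear f_v = P/L_w = 50.2×10³ / 420 = 119.5 N/mm (vertical).
Torsion M = P·e = 50.2×10³ × 105 = 5271000 N·mm.
Critical point at (x, y) = (60, 105) from centroid. f_tx = M·y/J = 181.1 N/mm; f_ty = M·x/J = 103.5 N/mm.
Resultant f_max = √[f_tx² + (f_v + f_ty)²] = √[181.1² + (119.5 + 103.5)²] = 287.3 N/mm.
Capacity per unit length: r_n/Ω = (1/2.0) × 0.6 × 550 × (0.707 × 4) = 466.6 N/mm.
287.3 ≤ 466.6 → adequate.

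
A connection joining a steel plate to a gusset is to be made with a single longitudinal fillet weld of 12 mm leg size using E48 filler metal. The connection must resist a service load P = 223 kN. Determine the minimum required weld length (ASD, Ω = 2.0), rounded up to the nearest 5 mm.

E48XX → F_EXX = 480 MPa.
Throat t_e = 0.707 × 12 = 8.484 mm.
r_n/Ω = (0.6 × 480 × 8.484) / 2.0 = 1222 N/mm = 1.222 kN/mm.
L_req = P / (r_n/Ω) = 223 / 1.222 = 182.5 mm total.
Round up → use L = 185 mm.

L = 185 mm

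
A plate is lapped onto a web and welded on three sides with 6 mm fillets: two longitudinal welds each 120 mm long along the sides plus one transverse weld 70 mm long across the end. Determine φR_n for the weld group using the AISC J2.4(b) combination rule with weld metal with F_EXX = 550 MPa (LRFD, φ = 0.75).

t_e = 0.707 × 6 = 4.242 mm.
R_nwl = 0.6 × 550 × 4.242 × 240 × 10⁻³ = 336 kN (longitudinal, 2 welds).
R_nwt = 0.6 × 550 × 4.242 × 70 × 10⁻³ = 97.99 kN (transverse, base value).
(i) R_nwl + R_nwt = 434 kN; (ii) 0.85 R_nwl + 1.5 R_nwt = 432.6 kN.
R_n = max = 434 kN [governs: (i)]; φR_n = 325.5 kN.

φR_n ≈ 325 kN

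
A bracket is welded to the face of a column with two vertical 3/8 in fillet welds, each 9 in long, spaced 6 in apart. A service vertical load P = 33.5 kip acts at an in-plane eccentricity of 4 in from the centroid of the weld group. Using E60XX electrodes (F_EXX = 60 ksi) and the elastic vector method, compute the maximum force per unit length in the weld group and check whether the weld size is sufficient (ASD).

f_max ≈ 3.91 kip/in; adequate

Total weld length L_w = 18 in. Treat welds as unit-width lines.
Polar moment about centroid: J = 2[d³/12 + d(b/2)²] = 2[9³/12 + 9×3²] = 283.5 in³.
Direct shear f_v = P/L_w = 33.5 / 18 = 1.861 kip/in (vertical).
Torsion M = P·e = 33.5 × 4 = 134 kip·in.
Critical point at (x, y) = (3, 4.5) from centroid. f_tx = M·y/J = 2.127 kip/in; f_ty = M·x/J = 1.418 kip/in.
Resultant f_max = √[f_tx² + (f_v + f_ty)²] = √[2.127² + (1.861 + 1.418)²] = 3.909 kip/in.
Capacity per unit length: r_n/Ω = (1/2.0) × 0.6 × 60 × (0.707 × 0.375) = 4.772 kip/in.
3.909 ≤ 4.772 → adequate.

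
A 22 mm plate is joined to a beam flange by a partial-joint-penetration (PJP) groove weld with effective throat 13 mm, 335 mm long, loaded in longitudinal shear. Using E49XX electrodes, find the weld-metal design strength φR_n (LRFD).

φR_n ≈ 960 kN

E49XX → F_EXX = 490 MPa.
Effective throat (given) t_e = 13 mm.
A_we = 13 × 335 = 4355 mm².
F_nw = 0.6 F_EXX = 294 MPa.
φR_n = 0.75 × 294 × 4355 × 10⁻³ = 960.3 kN.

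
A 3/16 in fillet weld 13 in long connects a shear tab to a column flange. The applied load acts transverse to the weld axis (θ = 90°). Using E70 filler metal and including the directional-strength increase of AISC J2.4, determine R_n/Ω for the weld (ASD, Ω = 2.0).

R_n/Ω ≈ 54.3 kips

E70XX → F_EXX = 70 ksi.
t_e = 0.707 × 0.1875 = 0.1326 in; A_we = 0.1326 × 13 = 1.723 in².
Directional factor: 1.0 + 0.5 sin^1.5(90°) = 1.5.
F_nw = 0.6 × 70 × 1.5 = 63 ksi.
R_n/Ω = (63 × 1.723) / 2.0 = 54.28 kips.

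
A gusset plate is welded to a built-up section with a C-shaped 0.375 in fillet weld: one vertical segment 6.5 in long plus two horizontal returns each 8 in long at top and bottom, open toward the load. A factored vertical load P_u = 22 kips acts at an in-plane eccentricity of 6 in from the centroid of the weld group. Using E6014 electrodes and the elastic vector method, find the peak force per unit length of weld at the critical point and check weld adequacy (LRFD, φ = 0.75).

E60XX → F_EXX = 60 ksi.
Total weld length L_w = 22.5 in. Treat welds as unit-width lines.
Centroid: x̄ = 2×8×4 / 22.5 = 2.844 in from the vertical weld.
Polar moment about centroid: J = I_x + I_y = [6.5³/12 + 2×8×3.25²] + [6.5×2.844² + 2(8³/12 + 8×1.156²)] = 351.2 in³.
Direct shear f_v = P/L_w = 22 / 22.5 = 0.9778 kip/in (vertical).
Torsion M = P·e = 22 × 6 = 132 kip·in.
Critical point at (x, y) = (5.156, 3.25) from centroid. f_tx = M·y/J = 1.222 kip/in; f_ty = M·x/J = 1.938 kip/in.
Resultant f_max = √[f_tx² + (f_v + f_ty)²] = √[1.222² + (0.9778 + 1.938)²] = 3.161 kip/in.
Capacity per unit length: φr_n = 0.75 × 0.6 × 60 × (0.707 × 0.375) = 7.158 kip/in.
3.161 ≤ 7.158 → adequate.

f_max ≈ 3.16 kip/in; adequate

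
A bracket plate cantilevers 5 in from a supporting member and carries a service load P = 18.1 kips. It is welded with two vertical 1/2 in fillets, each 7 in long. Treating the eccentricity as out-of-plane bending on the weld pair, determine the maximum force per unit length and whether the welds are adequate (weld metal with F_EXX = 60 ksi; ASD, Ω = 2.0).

f_max ≈ 5.69 kip/in; adequate

L_w = 2 × 7 = 14 in; section modulus (unit throat) S = 2 × L²/6 = 16.33 in².
Direct shear f_v = P/L_w = 18.1/14 = 1.293 kip/in.
Moment M = P × e = 18.1 × 5 = 90.5 kip·in; bending f_b = M/S = 5.541 kip/in.
f_max = √(f_v² + f_b²) = √(1.293² + 5.541²) = 5.69 kip/in.
r_n/Ω = (1/2.0) × 0.6 × 60 × (0.707 × 0.5) = 6.363 kip/in → adequate.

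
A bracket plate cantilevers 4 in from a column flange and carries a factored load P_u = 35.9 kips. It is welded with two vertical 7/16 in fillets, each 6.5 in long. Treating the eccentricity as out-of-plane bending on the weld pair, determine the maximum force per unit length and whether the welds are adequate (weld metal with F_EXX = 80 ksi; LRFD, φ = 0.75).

L_w = 2 × 6.5 = 13 in; section modulus (unit throat) S = 2 × L²/6 = 14.08 in².
Direct shear f_v = P/L_w = 35.9/13 = 2.762 kip/in.
Moment M = P × e = 35.9 × 4 = 143.6 kip·in; bending f_b = M/S = 10.2 kip/in.
f_max = √(f_v² + f_b²) = √(2.762² + 10.2²) = 10.56 kip/in.
φr_n = 0.75 × 0.6 × 80 × (0.707 × 0.4375) = 11.14 kip/in → adequate.

f_max ≈ 10.6 kip/in; adequate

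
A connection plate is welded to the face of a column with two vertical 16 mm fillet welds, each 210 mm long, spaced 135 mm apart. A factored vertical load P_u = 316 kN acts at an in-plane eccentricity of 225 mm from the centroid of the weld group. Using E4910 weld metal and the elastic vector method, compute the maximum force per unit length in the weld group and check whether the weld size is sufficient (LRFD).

f_max ≈ 3040 N/mm; NOT adequate

E49XX → F_EXX = 490 MPa.
Total weld length L_w = 420 mm. Treat welds as unit-width lines.
Polar moment about centroid: J = 2[d³/12 + d(b/2)²] = 2[210³/12 + 210×67.5²] = 3457000 mm³.
Direct shear f_v = P/L_w = 316×10³ / 420 = 752.4 N/mm (vertical).
Torsion M = P·e = 316×10³ × 225 = 71100000 N·mm.
Critical point at (x, y) = (67.5, 105) from centroid. f_tx = M·y/J = 2159 N/mm; f_ty = M·x/J = 1388 N/mm.
Resultant f_max = √[f_tx² + (f_v + f_ty)²] = √[2159² + (752.4 + 1388)²] = 3041 N/mm.
Capacity per unit length: φr_n = 0.75 × 0.6 × 490 × (0.707 × 16) = 2494 N/mm.
3041 > 2494 → NOT adequate.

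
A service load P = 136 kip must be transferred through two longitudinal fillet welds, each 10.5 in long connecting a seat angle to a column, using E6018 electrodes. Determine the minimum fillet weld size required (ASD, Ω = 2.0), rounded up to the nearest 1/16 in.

w = 9/16 in

E60XX → F_EXX = 60 ksi.
Total weld length L = 21 in.
Required throat t_e = P × Ω / (0.6 F_EXX × L) = 136 × 2.0 / (0.6 × 60 × 21) = 0.3598 in.
Required leg w = t_e / 0.707 = 0.5089 in → use 9/16 in.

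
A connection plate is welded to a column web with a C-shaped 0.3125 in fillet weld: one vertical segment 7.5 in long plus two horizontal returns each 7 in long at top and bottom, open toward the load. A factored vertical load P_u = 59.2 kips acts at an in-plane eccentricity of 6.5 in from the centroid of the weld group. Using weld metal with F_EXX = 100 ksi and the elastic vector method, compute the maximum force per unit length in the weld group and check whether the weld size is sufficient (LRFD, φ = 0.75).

Total weld length L_w = 21.5 in. Treat welds as unit-width lines.
Centroid: x̄ = 2×7×3.5 / 21.5 = 2.279 in from the vertical weld.
Polar moment about centroid: J = I_x + I_y = [7.5³/12 + 2×7×3.75²] + [7.5×2.279² + 2(7³/12 + 7×1.221²)] = 349 in³.
Direct shear f_v = P/L_w = 59.2 / 21.5 = 2.753 kip/in (vertical).
Torsion M = P·e = 59.2 × 6.5 = 384.8 kip·in.
Critical point at (x, y) = (4.721, 3.75) from centroid. f_tx = M·y/J = 4.134 kip/in; f_ty = M·x/J = 5.205 kip/in.
Resultant f_max = √[f_tx² + (f_v + f_ty)²] = √[4.134² + (2.753 + 5.205)²] = 8.968 kip/in.
Capacity per unit length: φr_n = 0.75 × 0.6 × 100 × (0.707 × 0.3125) = 9.942 kip/in.
8.968 ≤ 9.942 → adequate.

f_max ≈ 8.97 kip/in; adequate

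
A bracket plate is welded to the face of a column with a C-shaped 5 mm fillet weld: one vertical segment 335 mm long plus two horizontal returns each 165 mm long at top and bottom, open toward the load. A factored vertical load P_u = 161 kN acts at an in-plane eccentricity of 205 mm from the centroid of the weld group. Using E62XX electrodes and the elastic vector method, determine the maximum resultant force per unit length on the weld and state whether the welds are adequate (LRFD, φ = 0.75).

E62XX → F_EXX = 620 MPa.
Total weld length L_w = 665 mm. Treat welds as unit-width lines.
Centroid: x̄ = 2×165×82.5 / 665 = 40.94 mm from the vertical weld.
Polar moment about centroid: J = I_x + I_y = [335³/12 + 2×165×167.5²] + [335×40.94² + 2(165³/12 + 165×41.56²)] = 14270000 mm³.
Direct shear f_v = P/L_w = 161×10³ / 665 = 242.1 N/mm (vertical).
Torsion M = P·e = 161×10³ × 205 = 33005000 N·mm.
Critical point at (x, y) = (124.1, 167.5) from centroid. f_tx = M·y/J = 387.4 N/mm; f_ty = M·x/J = 286.9 N/mm.
Resultant f_max = √[f_tx² + (f_v + f_ty)²] = √[387.4² + (242.1 + 286.9)²] = 655.7 N/mm.
Capacity per unit length: φr_n = 0.75 × 0.6 × 620 × (0.707 × 5) = 986.3 N/mm.
655.7 ≤ 986.3 → adequate.

f_max ≈ 656 N/mm; adequate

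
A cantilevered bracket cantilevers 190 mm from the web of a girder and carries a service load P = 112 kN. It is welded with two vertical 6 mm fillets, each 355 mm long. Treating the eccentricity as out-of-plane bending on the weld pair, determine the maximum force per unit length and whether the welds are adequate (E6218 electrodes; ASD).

E62XX → F_EXX = 620 MPa.
L_w = 2 × 355 = 710 mm; section modulus (unit throat) S = 2 × L²/6 = 42010 mm².
Direct shear f_v = P/L_w = 112×10³/710 = 157.7 N/mm.
Moment M = P × e = 112×10³ × 190 = 21280000 N·mm; bending f_b = M/S = 506.6 N/mm.
f_max = √(f_v² + f_b²) = √(157.7² + 506.6²) = 530.6 N/mm.
r_n/Ω = (1/2.0) × 0.6 × 620 × (0.707 × 6) = 789 N/mm → adequate.

f_max ≈ 531 N/mm; adequate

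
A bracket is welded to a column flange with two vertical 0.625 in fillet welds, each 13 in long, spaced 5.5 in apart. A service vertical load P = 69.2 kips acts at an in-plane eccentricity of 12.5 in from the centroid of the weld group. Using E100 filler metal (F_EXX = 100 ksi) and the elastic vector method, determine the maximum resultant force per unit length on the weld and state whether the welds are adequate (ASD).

Total weld length L_w = 26 in. Treat welds as unit-width lines.
Polar moment about centroid: J = 2[d³/12 + d(b/2)²] = 2[13³/12 + 13×2.75²] = 562.8 in³.
Direct shear f_v = P/L_w = 69.2 / 26 = 2.662 kip/in (vertical).
Torsion M = P·e = 69.2 × 12.5 = 865 kip·in.
Critical point at (x, y) = (2.75, 6.5) from centroid. f_tx = M·y/J = 9.99 kip/in; f_ty = M·x/J = 4.227 kip/in.
Resultant f_max = √[f_tx² + (f_v + f_ty)²] = √[9.99² + (2.662 + 4.227)²] = 12.13 kip/in.
Capacity per unit length: r_n/Ω = (1/2.0) × 0.6 × 100 × (0.707 × 0.625) = 13.26 kip/in.
12.13 ≤ 13.26 → adequate.

f_max ≈ 12.1 kip/in; adequate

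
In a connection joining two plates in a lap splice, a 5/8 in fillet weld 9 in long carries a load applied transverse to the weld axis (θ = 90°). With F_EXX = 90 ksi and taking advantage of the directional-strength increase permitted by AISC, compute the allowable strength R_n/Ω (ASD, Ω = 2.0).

t_e = 0.707 × 0.625 = 0.4419 in; A_we = 0.4419 × 9 = 3.977 in².
Directional factor: 1.0 + 0.5 sin^1.5(90°) = 1.5.
F_nw = 0.6 × 90 × 1.5 = 81 ksi.
R_n/Ω = (81 × 3.977) / 2.0 = 161.1 kips.

R_n/Ω ≈ 161 kips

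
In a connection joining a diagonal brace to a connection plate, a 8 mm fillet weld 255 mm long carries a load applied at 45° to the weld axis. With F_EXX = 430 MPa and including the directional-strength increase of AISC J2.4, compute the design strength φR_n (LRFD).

t_e = 0.707 × 8 = 5.656 mm; A_we = 5.656 × 255 = 1442 mm².
Directional factor: 1.0 + 0.5 sin^1.5(45°) = 1.297.
F_nw = 0.6 × 430 × 1.297 = 334.7 MPa.
φR_n = 0.75 × 334.7 × 1442 × 10⁻³ = 362.1 kN.

φR_n ≈ 362 kN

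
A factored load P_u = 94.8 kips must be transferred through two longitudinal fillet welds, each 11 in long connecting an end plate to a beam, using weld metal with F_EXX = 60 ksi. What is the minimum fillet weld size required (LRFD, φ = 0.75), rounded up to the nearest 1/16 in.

Total weld length L = 22 in.
Required throat t_e = P_u / (φ × 0.6 F_EXX × L) = 94.8 / (0.75 × 0.6 × 60 × 22) = 0.1596 in.
Required leg w = t_e / 0.707 = 0.2257 in → use 1/4 in.

w = 1/4 in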